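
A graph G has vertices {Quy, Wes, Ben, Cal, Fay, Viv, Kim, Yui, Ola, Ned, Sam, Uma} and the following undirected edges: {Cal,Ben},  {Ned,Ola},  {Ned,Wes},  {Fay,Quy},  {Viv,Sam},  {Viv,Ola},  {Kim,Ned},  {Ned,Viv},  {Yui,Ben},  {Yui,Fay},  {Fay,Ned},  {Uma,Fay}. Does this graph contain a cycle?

|V| = 12, |E| = 12, number of components = 1.
Since 12 > 12 - 1, a cycle must exist; for instance Ned-Viv-Ola-Ned.

Yes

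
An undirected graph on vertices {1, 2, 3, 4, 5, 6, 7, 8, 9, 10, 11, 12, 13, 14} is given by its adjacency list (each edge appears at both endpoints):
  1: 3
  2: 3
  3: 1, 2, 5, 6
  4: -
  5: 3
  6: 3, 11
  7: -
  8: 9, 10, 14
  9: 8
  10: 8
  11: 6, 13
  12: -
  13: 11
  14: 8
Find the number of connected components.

5

Component: {4}
Component: {7}
Component: {12}
Component: {8, 9, 10, 14}
Component: {1, 2, 3, 5, 6, 11, 13}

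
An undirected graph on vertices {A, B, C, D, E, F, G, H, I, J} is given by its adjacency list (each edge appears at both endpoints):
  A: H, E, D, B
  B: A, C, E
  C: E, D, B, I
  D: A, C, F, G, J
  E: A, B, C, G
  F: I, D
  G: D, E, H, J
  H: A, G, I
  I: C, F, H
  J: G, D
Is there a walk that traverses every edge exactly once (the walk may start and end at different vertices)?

No

Degrees: A:4, B:3, C:4, D:5, E:4, F:2, G:4, H:3, I:3, J:2
Odd-degree vertices: B, D, H, I (4 total).
With 4 odd-degree vertices (more than two), no single trail can use every edge.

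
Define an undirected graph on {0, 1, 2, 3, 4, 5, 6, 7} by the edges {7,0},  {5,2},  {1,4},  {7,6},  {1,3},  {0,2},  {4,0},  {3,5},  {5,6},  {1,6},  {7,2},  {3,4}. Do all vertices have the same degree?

Yes

Degrees: 0:3, 1:3, 2:3, 3:3, 4:3, 5:3, 6:3, 7:3
Every vertex has degree 3, so the graph is 3-regular.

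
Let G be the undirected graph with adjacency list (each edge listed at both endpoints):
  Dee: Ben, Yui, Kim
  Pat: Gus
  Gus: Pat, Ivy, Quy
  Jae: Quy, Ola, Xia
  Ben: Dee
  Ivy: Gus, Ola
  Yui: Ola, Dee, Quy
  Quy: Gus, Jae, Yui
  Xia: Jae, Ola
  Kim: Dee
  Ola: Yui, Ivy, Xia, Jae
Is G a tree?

|V| = 11, |E| = 13.
Connected but with 13 > 10 edges, so it has a cycle and is not a tree.

No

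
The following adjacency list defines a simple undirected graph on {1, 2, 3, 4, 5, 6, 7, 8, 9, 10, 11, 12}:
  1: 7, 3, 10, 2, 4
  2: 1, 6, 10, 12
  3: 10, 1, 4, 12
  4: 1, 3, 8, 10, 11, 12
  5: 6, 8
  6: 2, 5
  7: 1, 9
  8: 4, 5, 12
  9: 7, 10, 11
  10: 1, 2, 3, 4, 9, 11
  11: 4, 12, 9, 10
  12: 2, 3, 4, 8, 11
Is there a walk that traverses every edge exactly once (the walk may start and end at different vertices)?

No

Degrees: 1:5, 2:4, 3:4, 4:6, 5:2, 6:2, 7:2, 8:3, 9:3, 10:6, 11:4, 12:5
Odd-degree vertices: 1, 8, 9, 12 (4 total).
With 4 odd-degree vertices (more than two), no single trail can use every edge.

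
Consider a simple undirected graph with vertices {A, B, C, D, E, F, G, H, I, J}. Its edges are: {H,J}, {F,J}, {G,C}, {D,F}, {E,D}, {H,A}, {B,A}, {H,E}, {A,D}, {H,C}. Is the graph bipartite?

The cycle H-A-D-F-J-H has length 5, which is odd, so the graph is not bipartite.

No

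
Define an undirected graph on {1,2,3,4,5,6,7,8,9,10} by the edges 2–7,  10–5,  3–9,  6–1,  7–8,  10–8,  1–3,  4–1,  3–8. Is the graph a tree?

|V| = 10, |E| = 9.
It is connected with exactly 9 edges, hence acyclic — it is a tree.

Yes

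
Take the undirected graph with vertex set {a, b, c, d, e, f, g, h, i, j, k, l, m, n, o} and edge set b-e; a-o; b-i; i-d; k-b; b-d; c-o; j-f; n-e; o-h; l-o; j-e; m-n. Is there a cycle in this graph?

|V| = 15, |E| = 13, number of components = 3.
One cycle is b-i-d-b.

Yes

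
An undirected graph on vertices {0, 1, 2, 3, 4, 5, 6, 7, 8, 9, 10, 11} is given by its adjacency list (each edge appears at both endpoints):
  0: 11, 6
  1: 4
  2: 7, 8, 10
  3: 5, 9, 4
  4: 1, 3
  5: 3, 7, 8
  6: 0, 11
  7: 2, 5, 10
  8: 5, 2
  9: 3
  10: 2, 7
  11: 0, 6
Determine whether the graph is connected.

No

Component: {0, 6, 11}
Component: {1, 2, 3, 4, 5, 7, 8, 9, 10}
No edge joins these 2 groups, so the graph is disconnected.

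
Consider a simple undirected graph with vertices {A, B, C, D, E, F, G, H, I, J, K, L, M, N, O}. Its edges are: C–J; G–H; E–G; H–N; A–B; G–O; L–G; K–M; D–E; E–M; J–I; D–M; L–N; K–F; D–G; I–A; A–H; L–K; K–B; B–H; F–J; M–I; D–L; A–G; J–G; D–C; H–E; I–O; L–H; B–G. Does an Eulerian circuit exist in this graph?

Degrees: A:4, B:4, C:2, D:5, E:4, F:2, G:8, H:6, I:4, J:4, K:4, L:5, M:4, N:2, O:2
D, L have odd degree; an Eulerian circuit needs every degree to be even, so none exists.

No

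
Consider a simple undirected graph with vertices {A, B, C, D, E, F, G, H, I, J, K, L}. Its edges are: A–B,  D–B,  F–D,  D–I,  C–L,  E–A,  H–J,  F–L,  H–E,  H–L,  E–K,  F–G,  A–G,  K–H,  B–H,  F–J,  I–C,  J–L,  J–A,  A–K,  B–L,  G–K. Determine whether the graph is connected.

A breadth-first search from A visits A, B, G, E, J, K, L, H, D, F, C, I — all 12 vertices — so the graph is connected.

Yes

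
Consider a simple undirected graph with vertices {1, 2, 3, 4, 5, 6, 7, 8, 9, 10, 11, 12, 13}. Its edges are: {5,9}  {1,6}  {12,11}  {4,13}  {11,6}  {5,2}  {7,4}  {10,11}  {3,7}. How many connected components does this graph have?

4

Component: {8}
Component: {2, 5, 9}
Component: {3, 4, 7, 13}
Component: {1, 6, 10, 11, 12}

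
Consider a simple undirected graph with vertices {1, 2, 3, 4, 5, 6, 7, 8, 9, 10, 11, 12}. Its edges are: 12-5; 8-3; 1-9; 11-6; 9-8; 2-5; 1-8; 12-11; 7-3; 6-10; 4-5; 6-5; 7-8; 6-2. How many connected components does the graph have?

2

Component: {1, 3, 7, 8, 9}
Component: {2, 4, 5, 6, 10, 11, 12}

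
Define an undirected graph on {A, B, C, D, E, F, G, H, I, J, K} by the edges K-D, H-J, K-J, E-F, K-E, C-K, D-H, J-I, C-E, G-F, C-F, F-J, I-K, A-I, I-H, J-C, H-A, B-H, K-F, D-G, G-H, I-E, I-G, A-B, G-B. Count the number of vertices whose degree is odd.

Degrees: A:3, B:3, C:4, D:3, E:4, F:5, G:5, H:6, I:6, J:5, K:6
Odd-degree vertices: A, B, D, F, G, J.

6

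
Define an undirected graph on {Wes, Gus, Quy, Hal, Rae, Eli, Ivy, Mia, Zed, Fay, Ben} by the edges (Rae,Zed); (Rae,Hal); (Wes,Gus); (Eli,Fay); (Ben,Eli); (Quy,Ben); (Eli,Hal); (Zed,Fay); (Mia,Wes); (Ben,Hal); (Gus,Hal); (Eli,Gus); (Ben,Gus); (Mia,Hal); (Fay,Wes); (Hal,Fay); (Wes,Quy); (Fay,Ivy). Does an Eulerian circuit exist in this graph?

Degrees: Wes:4, Gus:4, Quy:2, Hal:6, Rae:2, Eli:4, Ivy:1, Mia:2, Zed:2, Fay:5, Ben:4
Vertices with odd degree: Ivy, Fay. An Eulerian circuit requires all degrees even.

No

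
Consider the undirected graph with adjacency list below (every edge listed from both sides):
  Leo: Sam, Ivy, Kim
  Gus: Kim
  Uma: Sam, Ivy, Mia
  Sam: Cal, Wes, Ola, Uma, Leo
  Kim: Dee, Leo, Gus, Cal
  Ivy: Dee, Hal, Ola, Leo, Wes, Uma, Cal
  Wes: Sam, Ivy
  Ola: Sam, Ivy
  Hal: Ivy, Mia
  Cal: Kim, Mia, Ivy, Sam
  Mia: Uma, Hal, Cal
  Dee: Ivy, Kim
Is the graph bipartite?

A valid 2-coloring puts {Sam, Kim, Ivy, Mia} on one side and {Leo, Gus, Uma, Wes, Ola, Hal, Cal, Dee} on the other; every edge crosses between the two sides.

Yes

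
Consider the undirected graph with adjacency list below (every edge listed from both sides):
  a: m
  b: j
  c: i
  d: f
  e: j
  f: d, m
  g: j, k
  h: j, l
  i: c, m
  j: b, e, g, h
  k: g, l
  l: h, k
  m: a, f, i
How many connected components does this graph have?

Component: {a, c, d, f, i, m}
Component: {b, e, g, h, j, k, l}

2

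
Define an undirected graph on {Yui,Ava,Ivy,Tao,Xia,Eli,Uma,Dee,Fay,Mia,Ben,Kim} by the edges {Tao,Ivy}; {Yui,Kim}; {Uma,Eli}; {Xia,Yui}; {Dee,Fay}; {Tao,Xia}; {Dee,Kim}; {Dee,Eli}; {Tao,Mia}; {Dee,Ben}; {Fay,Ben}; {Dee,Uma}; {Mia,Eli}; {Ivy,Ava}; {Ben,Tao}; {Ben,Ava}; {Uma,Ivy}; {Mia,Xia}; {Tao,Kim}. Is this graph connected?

Yes

A breadth-first search from Yui visits Yui, Kim, Xia, Dee, Tao, Mia, Uma, Ben, Fay, Eli, Ivy, Ava — all 12 vertices — so the graph is connected.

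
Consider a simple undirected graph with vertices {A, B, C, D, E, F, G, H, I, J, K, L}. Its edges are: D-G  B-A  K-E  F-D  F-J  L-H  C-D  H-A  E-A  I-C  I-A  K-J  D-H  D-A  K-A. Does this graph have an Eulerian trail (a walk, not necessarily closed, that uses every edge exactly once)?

Degrees: A:6, B:1, C:2, D:5, E:2, F:2, G:1, H:3, I:2, J:2, K:3, L:1
Odd-degree vertices: B, D, G, H, K, L (6 total).
With 6 odd-degree vertices (more than two), no single trail can use every edge.

No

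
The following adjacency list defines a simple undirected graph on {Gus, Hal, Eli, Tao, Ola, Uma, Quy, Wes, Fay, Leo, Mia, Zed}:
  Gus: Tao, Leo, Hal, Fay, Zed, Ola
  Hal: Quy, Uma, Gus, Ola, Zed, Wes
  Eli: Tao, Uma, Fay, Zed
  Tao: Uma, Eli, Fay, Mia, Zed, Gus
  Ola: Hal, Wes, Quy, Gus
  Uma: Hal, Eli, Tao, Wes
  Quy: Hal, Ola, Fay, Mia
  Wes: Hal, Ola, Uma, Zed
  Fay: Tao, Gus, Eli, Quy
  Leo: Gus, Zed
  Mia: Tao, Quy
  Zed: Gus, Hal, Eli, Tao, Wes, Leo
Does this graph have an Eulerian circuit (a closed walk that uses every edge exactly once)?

Degrees: Gus:6, Hal:6, Eli:4, Tao:6, Ola:4, Uma:4, Quy:4, Wes:4, Fay:4, Leo:2, Mia:2, Zed:6
Every vertex has even degree and the edges form a single connected piece, so an Eulerian circuit exists.

Yes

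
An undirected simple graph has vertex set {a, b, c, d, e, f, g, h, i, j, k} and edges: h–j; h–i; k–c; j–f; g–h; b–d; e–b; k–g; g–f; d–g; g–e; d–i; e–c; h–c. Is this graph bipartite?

Yes

Color {a, d, e, f, h, k} black and {b, c, g, i, j} white. No edge joins two same-colored vertices, so the graph is bipartite.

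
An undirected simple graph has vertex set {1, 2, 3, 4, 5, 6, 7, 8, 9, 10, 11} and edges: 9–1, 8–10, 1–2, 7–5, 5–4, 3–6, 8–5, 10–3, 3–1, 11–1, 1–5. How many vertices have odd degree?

8

Degrees: 1:5, 2:1, 3:3, 4:1, 5:4, 6:1, 7:1, 8:2, 9:1, 10:2, 11:1
Odd-degree vertices: 1, 2, 3, 4, 6, 7, 9, 11.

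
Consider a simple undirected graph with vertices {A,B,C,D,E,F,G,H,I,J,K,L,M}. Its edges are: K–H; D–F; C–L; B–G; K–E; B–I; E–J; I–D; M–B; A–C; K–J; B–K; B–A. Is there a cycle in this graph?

Yes

The graph has 13 vertices, 13 edges, and 1 connected component.
Since 13 > 13 - 1, a cycle must exist; for instance K-E-J-K.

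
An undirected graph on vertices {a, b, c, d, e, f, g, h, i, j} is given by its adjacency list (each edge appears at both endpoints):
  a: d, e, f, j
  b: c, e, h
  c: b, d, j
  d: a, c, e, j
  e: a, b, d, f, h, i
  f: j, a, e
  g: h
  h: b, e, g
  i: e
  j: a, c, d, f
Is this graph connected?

A breadth-first search from a visits a, e, j, d, f, b, h, i, c, g — all 10 vertices — so the graph is connected.

Yes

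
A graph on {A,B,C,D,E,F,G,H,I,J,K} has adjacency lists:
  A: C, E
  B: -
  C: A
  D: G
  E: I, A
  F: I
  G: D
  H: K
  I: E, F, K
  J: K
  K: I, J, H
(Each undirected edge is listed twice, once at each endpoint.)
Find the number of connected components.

Component: {B}
Component: {D, G}
Component: {A, C, E, F, H, I, J, K}

3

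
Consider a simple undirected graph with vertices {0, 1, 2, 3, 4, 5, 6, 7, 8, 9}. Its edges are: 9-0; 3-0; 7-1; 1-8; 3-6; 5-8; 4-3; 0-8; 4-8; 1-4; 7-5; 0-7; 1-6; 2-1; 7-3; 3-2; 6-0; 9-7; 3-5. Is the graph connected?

Yes

Starting from 0 and exploring outward reaches every vertex (0, 8, 6, 3, 7, 9, 5, 1, 4, 2); the graph is connected.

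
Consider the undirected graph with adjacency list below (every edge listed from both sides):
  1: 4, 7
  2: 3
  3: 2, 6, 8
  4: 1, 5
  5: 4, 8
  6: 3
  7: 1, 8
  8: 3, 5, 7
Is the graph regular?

No

Degrees: 1:2, 2:1, 3:3, 4:2, 5:2, 6:1, 7:2, 8:3
Vertex 2 has degree 1 while 3 has degree 3, so the graph is not regular.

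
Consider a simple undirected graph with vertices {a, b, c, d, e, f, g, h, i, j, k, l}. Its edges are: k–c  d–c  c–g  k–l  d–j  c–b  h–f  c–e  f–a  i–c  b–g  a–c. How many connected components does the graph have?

Component: {a, b, c, d, e, f, g, h, i, j, k, l}

1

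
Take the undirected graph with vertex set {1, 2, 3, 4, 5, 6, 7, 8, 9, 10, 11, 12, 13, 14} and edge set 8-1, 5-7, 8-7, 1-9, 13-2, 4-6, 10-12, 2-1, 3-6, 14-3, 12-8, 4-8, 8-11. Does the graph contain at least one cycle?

No

|V| = 14, |E| = 13, number of components = 1.
Since 13 = 14 - 1, the graph is a forest and contains no cycle.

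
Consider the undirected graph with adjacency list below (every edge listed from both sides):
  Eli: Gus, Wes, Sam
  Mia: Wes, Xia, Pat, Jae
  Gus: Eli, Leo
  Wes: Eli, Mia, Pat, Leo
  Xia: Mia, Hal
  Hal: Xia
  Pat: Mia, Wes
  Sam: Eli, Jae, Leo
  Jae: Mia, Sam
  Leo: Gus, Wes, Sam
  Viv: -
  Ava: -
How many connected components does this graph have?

3

Component: {Viv}
Component: {Ava}
Component: {Eli, Mia, Gus, Wes, Xia, Hal, Pat, Sam, Jae, Leo}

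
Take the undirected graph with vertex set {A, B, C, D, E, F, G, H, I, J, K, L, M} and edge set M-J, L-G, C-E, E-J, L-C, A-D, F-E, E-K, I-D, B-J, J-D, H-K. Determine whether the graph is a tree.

|V| = 13, |E| = 12.
It is connected with exactly 12 edges, hence acyclic — it is a tree.

Yes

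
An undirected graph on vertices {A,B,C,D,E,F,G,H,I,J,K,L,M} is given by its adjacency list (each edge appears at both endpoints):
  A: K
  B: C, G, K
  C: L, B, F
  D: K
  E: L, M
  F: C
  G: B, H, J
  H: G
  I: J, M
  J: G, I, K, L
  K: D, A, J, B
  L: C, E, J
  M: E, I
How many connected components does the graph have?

1

Component: {A, B, C, D, E, F, G, H, I, J, K, L, M}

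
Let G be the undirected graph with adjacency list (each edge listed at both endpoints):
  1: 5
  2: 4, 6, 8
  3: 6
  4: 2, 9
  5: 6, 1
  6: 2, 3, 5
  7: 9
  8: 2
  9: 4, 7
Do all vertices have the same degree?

Degrees: 1:1, 2:3, 3:1, 4:2, 5:2, 6:3, 7:1, 8:1, 9:2
Vertex 1 has degree 1 while 2 has degree 3, so the graph is not regular.

No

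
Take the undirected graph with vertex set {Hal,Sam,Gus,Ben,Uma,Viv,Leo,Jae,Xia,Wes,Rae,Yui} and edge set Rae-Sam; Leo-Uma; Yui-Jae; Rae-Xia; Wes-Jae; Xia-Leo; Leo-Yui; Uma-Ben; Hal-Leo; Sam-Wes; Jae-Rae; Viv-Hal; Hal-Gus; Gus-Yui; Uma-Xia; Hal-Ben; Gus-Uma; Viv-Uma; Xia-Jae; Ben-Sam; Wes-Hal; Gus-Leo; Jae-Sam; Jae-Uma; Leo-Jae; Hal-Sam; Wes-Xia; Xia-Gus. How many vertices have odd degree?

6

Degrees: Hal:6, Sam:5, Gus:5, Ben:3, Uma:6, Viv:2, Leo:6, Jae:7, Xia:6, Wes:4, Rae:3, Yui:3
Odd-degree vertices: Sam, Gus, Ben, Jae, Rae, Yui.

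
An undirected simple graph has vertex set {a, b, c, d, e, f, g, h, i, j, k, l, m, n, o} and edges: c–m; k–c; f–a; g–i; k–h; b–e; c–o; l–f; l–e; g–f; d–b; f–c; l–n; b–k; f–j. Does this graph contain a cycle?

|V| = 15, |E| = 15, number of components = 1.
One cycle is f-l-e-b-k-c-f.

Yes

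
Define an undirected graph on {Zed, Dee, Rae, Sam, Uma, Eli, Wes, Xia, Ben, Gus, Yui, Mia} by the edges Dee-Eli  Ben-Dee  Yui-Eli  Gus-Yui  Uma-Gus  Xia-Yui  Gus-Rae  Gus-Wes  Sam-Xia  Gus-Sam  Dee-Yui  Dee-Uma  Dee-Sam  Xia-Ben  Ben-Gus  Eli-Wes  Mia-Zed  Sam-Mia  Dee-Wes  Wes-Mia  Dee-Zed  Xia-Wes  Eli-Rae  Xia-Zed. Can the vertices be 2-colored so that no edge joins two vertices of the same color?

Yui-Eli-Dee-Yui is an odd cycle (length 3), and a bipartite graph can contain only even cycles.

No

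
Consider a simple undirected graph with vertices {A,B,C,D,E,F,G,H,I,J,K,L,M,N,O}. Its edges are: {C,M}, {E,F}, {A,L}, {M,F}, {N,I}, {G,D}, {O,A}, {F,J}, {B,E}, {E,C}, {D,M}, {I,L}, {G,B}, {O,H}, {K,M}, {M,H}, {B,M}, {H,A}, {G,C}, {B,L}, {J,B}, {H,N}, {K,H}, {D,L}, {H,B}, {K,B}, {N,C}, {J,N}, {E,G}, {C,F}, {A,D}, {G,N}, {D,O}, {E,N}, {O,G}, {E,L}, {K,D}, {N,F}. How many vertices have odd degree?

Degrees: A:4, B:7, C:5, D:6, E:6, F:5, G:6, H:6, I:2, J:3, K:4, L:5, M:6, N:7, O:4
Odd-degree vertices: B, C, F, J, L, N.

6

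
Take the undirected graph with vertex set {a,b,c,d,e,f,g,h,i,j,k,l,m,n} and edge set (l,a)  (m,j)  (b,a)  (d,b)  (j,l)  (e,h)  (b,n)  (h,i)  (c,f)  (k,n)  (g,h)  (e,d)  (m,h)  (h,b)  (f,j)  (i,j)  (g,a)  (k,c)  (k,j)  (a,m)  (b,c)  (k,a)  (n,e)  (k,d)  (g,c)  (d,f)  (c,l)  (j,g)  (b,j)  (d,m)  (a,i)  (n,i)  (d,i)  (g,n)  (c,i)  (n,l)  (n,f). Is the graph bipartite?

Yes

Partition the vertices as {b, e, f, g, i, k, l, m} vs {a, c, d, h, j, n}. Each listed edge has one endpoint in each part, so the graph is bipartite.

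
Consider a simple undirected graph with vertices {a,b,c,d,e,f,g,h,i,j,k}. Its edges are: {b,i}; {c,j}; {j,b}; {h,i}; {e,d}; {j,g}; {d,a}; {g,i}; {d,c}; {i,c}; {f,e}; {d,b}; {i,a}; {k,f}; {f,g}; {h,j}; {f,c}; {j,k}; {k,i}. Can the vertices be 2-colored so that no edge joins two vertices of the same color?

A valid 2-coloring puts {d, f, i, j} on one side and {a, b, c, e, g, h, k} on the other; every edge crosses between the two sides.

Yes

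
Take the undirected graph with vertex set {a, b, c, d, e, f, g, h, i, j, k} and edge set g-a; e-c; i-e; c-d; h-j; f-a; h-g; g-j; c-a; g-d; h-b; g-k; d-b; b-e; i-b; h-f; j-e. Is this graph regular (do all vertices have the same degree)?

No

Degrees: a:3, b:4, c:3, d:3, e:4, f:2, g:5, h:4, i:2, j:3, k:1
Degrees are not all equal (e.g. deg(k)=1 but deg(g)=5); not regular.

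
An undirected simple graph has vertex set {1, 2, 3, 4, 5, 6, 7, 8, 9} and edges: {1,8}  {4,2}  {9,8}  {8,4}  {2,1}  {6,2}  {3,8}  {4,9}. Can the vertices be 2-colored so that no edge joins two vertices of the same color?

The cycle 4-8-9-4 has length 3, which is odd, so the graph is not bipartite.

No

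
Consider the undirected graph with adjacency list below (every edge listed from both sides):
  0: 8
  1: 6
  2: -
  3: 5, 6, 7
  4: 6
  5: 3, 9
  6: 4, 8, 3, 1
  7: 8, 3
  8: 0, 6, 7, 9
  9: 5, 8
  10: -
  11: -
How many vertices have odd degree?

4

Degrees: 0:1, 1:1, 2:0, 3:3, 4:1, 5:2, 6:4, 7:2, 8:4, 9:2, 10:0, 11:0
Odd-degree vertices: 0, 1, 3, 4.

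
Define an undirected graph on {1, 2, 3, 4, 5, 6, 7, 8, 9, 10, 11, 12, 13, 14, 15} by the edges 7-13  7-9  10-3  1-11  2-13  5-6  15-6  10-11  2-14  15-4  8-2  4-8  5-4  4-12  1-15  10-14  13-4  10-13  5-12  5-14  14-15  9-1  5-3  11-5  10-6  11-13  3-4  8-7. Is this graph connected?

Starting from 1 and exploring outward reaches every vertex (1, 11, 9, 15, 5, 13, 10, 7, 4, 6, 14, 3, 12, 2, 8); the graph is connected.

Yes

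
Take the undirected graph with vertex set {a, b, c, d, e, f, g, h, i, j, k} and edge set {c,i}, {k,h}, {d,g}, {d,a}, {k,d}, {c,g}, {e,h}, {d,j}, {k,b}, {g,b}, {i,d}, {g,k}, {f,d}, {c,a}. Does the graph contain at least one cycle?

Yes

The graph has 11 vertices, 14 edges, and 1 connected component.
Since 14 > 11 - 1, a cycle must exist; for instance d-k-b-g-d.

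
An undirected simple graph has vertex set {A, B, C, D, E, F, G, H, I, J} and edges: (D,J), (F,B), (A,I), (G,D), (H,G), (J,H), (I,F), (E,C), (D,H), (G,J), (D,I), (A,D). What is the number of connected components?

Component: {C, E}
Component: {A, B, D, F, G, H, I, J}

2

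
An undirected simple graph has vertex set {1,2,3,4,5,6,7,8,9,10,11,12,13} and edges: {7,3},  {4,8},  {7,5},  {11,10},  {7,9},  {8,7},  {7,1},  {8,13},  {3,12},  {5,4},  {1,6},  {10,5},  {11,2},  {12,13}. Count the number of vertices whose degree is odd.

6

Degrees: 1:2, 2:1, 3:2, 4:2, 5:3, 6:1, 7:5, 8:3, 9:1, 10:2, 11:2, 12:2, 13:2
Odd-degree vertices: 2, 5, 6, 7, 8, 9.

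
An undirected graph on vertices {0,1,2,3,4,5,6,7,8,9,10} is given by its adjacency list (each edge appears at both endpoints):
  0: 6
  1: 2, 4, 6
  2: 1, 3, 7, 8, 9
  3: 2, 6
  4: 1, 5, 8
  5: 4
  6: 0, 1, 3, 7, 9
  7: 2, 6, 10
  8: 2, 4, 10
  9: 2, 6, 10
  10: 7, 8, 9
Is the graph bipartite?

Yes

Partition the vertices as {2, 4, 6, 10} vs {0, 1, 3, 5, 7, 8, 9}. Each listed edge has one endpoint in each part, so the graph is bipartite.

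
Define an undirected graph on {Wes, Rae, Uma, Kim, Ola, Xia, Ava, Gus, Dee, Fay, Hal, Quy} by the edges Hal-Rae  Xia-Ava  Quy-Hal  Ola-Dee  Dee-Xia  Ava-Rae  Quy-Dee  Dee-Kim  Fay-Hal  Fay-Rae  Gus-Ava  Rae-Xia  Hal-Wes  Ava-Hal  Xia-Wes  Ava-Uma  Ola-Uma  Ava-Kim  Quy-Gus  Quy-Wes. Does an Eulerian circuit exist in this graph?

No

Degrees: Wes:3, Rae:4, Uma:2, Kim:2, Ola:2, Xia:4, Ava:6, Gus:2, Dee:4, Fay:2, Hal:5, Quy:4
Vertices with odd degree: Wes, Hal. An Eulerian circuit requires all degrees even.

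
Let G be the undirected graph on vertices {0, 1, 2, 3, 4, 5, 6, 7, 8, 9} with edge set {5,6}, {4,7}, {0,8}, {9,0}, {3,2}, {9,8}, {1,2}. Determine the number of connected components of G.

4

Component: {4, 7}
Component: {5, 6}
Component: {0, 8, 9}
Component: {1, 2, 3}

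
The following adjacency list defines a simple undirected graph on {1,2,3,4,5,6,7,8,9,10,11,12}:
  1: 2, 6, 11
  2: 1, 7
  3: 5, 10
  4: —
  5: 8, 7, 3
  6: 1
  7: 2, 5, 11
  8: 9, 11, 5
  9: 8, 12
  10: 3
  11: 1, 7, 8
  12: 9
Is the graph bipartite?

Yes

Color {2, 4, 5, 6, 9, 10, 11} black and {1, 3, 7, 8, 12} white. No edge joins two same-colored vertices, so the graph is bipartite.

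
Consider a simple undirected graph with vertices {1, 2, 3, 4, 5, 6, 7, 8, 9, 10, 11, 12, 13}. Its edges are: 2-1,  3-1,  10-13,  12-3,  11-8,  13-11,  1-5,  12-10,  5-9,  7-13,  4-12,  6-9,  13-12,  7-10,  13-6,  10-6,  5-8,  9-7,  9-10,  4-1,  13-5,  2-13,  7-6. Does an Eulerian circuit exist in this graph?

Degrees: 1:4, 2:2, 3:2, 4:2, 5:4, 6:4, 7:4, 8:2, 9:4, 10:5, 11:2, 12:4, 13:7
10, 13 have odd degree; an Eulerian circuit needs every degree to be even, so none exists.

No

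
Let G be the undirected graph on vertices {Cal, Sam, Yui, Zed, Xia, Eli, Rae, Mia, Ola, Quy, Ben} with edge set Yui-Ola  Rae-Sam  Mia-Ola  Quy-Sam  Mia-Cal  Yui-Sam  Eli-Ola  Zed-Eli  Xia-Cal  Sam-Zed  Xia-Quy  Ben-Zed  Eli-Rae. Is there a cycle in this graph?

The graph has 11 vertices, 13 edges, and 1 connected component.
Since 13 > 11 - 1, a cycle must exist; for instance Cal-Mia-Ola-Eli-Rae-Sam-Quy-Xia-Cal.

Yes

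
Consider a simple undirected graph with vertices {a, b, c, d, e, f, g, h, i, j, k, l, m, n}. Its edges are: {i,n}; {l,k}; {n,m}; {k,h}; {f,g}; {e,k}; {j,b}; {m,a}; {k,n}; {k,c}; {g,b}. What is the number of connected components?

Component: {d}
Component: {b, f, g, j}
Component: {a, c, e, h, i, k, l, m, n}

3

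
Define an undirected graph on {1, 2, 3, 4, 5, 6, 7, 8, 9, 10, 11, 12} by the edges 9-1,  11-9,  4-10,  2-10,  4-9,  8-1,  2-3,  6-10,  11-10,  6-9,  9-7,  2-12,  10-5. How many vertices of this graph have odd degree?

8

Degrees: 1:2, 2:3, 3:1, 4:2, 5:1, 6:2, 7:1, 8:1, 9:5, 10:5, 11:2, 12:1
Odd-degree vertices: 2, 3, 5, 7, 8, 9, 10, 12.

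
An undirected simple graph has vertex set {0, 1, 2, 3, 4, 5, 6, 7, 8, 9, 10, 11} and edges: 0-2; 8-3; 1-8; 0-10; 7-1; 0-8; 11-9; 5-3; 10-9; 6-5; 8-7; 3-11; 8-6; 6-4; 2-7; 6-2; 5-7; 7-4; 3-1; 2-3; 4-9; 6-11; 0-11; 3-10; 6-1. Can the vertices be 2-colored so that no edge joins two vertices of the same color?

No

The cycle 8-1-7-8 has length 3, which is odd, so the graph is not bipartite.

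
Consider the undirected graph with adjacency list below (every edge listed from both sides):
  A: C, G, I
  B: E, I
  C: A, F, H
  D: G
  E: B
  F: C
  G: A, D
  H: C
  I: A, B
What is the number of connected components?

1

Component: {A, B, C, D, E, F, G, H, I}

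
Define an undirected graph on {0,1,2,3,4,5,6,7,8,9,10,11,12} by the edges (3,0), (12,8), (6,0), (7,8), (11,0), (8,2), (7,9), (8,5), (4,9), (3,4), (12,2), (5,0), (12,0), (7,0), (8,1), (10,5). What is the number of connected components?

1

Component: {0, 1, 2, 3, 4, 5, 6, 7, 8, 9, 10, 11, 12}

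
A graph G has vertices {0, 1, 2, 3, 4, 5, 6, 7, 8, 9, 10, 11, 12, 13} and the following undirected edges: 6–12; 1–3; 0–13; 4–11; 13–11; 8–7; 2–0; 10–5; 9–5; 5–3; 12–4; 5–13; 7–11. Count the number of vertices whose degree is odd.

8

Degrees: 0:2, 1:1, 2:1, 3:2, 4:2, 5:4, 6:1, 7:2, 8:1, 9:1, 10:1, 11:3, 12:2, 13:3
Odd-degree vertices: 1, 2, 6, 8, 9, 10, 11, 13.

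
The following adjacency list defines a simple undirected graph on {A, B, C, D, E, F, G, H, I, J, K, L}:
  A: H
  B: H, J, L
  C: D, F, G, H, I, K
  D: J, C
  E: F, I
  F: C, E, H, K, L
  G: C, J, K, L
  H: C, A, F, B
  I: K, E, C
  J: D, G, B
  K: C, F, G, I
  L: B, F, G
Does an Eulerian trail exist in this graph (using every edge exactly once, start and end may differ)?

No

Degrees: A:1, B:3, C:6, D:2, E:2, F:5, G:4, H:4, I:3, J:3, K:4, L:3
Odd-degree vertices: A, B, F, I, J, L (6 total).
With 6 odd-degree vertices (more than two), no single trail can use every edge.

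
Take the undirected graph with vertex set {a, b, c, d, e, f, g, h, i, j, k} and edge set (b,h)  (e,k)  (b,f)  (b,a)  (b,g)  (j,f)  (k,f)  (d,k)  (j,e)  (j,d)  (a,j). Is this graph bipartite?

A valid 2-coloring puts {b, c, i, j, k} on one side and {a, d, e, f, g, h} on the other; every edge crosses between the two sides.

Yes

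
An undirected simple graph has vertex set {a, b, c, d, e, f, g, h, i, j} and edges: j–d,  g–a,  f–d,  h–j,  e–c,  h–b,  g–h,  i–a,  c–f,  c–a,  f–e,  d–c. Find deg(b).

Neighbors of b: h.

1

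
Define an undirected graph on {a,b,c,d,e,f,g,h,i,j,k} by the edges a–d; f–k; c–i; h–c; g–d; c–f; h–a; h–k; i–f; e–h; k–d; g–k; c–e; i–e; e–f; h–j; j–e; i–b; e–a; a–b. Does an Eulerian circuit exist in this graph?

Degrees: a:4, b:2, c:4, d:3, e:6, f:4, g:2, h:5, i:4, j:2, k:4
Vertices with odd degree: d, h. An Eulerian circuit requires all degrees even.

No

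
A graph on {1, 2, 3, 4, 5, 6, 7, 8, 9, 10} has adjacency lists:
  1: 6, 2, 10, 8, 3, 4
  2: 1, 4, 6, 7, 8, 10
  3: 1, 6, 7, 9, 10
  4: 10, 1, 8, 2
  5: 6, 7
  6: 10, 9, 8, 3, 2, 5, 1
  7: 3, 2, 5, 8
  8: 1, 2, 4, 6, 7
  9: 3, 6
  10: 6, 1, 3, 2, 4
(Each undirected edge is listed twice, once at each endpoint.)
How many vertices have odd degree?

Degrees: 1:6, 2:6, 3:5, 4:4, 5:2, 6:7, 7:4, 8:5, 9:2, 10:5
Odd-degree vertices: 3, 6, 8, 10.

4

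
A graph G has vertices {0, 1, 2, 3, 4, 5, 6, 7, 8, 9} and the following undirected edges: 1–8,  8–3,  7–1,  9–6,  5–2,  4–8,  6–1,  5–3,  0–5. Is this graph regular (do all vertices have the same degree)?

No

Degrees: 0:1, 1:3, 2:1, 3:2, 4:1, 5:3, 6:2, 7:1, 8:3, 9:1
Degrees are not all equal (e.g. deg(0)=1 but deg(1)=3); not regular.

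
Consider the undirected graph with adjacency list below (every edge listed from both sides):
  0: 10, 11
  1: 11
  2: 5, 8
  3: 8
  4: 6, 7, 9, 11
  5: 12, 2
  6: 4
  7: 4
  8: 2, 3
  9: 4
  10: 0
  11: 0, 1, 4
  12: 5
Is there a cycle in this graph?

The graph has 13 vertices, 11 edges, and 2 connected components.
A forest on 13 vertices with 2 components has exactly 11 edges, which matches — so no cycle.

No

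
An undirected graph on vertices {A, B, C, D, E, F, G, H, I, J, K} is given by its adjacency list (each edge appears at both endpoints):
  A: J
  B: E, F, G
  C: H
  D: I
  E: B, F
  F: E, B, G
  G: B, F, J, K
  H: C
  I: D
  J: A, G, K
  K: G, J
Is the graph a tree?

The graph has 11 vertices and 11 edges.
It is not connected, so it is not a tree.

No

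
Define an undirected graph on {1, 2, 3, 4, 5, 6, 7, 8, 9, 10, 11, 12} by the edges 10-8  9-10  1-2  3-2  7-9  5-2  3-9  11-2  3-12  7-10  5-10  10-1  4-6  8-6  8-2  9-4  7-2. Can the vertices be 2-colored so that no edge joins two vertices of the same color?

No

9-10-8-2-3-9 is an odd cycle (length 5), and a bipartite graph can contain only even cycles.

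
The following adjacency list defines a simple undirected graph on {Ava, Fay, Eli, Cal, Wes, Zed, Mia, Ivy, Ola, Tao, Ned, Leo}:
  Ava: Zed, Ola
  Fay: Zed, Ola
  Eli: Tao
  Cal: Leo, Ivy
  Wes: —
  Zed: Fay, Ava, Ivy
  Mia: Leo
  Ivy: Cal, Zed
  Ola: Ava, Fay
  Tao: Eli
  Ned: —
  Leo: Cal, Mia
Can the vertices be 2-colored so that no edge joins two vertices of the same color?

Partition the vertices as {Cal, Wes, Zed, Mia, Ola, Tao, Ned} vs {Ava, Fay, Eli, Ivy, Leo}. Each listed edge has one endpoint in each part, so the graph is bipartite.

Yes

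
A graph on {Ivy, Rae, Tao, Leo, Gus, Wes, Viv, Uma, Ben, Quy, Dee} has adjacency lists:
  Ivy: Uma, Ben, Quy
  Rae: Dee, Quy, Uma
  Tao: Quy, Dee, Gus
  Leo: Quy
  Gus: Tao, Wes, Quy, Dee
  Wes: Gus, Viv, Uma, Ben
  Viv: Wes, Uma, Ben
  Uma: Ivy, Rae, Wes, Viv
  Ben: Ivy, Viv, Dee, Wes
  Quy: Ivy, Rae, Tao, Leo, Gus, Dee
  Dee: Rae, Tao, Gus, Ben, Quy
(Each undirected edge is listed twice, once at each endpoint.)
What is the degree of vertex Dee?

5

Neighbors of Dee: Rae, Tao, Gus, Ben, Quy.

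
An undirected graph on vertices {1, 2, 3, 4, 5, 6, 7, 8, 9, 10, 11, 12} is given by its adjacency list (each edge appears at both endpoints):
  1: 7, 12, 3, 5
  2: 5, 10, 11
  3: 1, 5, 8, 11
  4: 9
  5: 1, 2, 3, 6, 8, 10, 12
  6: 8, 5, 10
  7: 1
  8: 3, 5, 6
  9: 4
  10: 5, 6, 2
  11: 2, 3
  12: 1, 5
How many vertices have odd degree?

Degrees: 1:4, 2:3, 3:4, 4:1, 5:7, 6:3, 7:1, 8:3, 9:1, 10:3, 11:2, 12:2
Odd-degree vertices: 2, 4, 5, 6, 7, 8, 9, 10.

8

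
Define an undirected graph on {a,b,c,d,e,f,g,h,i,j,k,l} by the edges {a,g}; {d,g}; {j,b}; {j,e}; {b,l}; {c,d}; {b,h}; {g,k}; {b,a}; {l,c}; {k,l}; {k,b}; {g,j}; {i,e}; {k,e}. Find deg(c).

2

Neighbors of c: d, l.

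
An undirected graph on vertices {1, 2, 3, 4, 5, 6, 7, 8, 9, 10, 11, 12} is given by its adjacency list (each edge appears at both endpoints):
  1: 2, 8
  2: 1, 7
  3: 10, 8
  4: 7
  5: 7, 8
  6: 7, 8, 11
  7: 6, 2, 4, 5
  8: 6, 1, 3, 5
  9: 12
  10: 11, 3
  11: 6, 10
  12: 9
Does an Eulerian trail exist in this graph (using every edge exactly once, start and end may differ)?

Degrees: 1:2, 2:2, 3:2, 4:1, 5:2, 6:3, 7:4, 8:4, 9:1, 10:2, 11:2, 12:1
Odd-degree vertices: 4, 6, 9, 12 (4 total).
An Eulerian trail requires 0 or 2 odd-degree vertices; here there are 4.

No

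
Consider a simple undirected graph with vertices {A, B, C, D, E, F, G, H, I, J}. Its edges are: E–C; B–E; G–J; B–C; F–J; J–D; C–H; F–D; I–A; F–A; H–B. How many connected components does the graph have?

2

Component: {B, C, E, H}
Component: {A, D, F, G, I, J}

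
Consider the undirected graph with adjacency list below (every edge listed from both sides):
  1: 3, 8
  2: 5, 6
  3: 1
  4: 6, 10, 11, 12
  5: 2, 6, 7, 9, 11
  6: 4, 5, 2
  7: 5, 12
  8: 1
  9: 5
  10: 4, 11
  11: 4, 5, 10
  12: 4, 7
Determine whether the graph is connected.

Component: {1, 3, 8}
Component: {2, 4, 5, 6, 7, 9, 10, 11, 12}
No edge joins these 2 groups, so the graph is disconnected.

No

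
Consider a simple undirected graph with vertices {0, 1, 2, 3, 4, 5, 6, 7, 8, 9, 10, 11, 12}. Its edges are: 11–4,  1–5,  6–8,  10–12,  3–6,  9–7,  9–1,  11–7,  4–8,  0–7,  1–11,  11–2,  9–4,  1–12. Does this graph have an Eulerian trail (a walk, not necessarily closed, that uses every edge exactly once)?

Degrees: 0:1, 1:4, 2:1, 3:1, 4:3, 5:1, 6:2, 7:3, 8:2, 9:3, 10:1, 11:4, 12:2
Odd-degree vertices: 0, 2, 3, 4, 5, 7, 9, 10 (8 total).
With 8 odd-degree vertices (more than two), no single trail can use every edge.

No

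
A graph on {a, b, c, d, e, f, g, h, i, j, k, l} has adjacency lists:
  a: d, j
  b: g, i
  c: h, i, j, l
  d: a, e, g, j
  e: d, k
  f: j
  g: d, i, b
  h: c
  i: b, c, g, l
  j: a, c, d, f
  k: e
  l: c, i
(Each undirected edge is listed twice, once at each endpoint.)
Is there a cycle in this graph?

Yes

|V| = 12, |E| = 15, number of components = 1.
Since 15 > 12 - 1, a cycle must exist; for instance i-l-c-i.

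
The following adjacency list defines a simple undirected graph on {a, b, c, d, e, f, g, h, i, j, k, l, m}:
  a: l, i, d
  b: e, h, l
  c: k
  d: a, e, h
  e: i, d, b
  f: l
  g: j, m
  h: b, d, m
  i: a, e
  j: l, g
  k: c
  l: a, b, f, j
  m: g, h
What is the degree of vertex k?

1

Neighbors of k: c.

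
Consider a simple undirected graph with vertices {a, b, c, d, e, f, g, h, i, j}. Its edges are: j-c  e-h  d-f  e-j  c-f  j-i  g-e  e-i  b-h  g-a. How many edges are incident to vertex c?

Neighbors of c: f, j.

2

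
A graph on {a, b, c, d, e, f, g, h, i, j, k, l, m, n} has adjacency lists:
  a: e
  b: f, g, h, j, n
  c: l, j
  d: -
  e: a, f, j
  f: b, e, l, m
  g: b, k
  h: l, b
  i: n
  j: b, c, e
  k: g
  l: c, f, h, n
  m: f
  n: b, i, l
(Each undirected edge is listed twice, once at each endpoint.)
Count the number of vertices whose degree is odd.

8

Degrees: a:1, b:5, c:2, d:0, e:3, f:4, g:2, h:2, i:1, j:3, k:1, l:4, m:1, n:3
Odd-degree vertices: a, b, e, i, j, k, m, n.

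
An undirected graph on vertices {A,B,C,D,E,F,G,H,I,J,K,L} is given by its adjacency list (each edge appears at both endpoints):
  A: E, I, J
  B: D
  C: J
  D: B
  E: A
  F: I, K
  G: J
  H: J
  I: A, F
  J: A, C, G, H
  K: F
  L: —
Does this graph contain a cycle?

No

|V| = 12, |E| = 9, number of components = 3.
A forest on 12 vertices with 3 components has exactly 9 edges, which matches — so no cycle.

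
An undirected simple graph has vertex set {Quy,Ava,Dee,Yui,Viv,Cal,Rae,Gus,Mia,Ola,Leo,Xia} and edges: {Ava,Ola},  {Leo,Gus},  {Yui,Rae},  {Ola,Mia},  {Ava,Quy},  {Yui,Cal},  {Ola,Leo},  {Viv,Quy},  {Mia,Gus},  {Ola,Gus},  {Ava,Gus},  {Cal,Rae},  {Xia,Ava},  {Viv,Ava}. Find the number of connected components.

3

Component: {Dee}
Component: {Yui, Cal, Rae}
Component: {Quy, Ava, Viv, Gus, Mia, Ola, Leo, Xia}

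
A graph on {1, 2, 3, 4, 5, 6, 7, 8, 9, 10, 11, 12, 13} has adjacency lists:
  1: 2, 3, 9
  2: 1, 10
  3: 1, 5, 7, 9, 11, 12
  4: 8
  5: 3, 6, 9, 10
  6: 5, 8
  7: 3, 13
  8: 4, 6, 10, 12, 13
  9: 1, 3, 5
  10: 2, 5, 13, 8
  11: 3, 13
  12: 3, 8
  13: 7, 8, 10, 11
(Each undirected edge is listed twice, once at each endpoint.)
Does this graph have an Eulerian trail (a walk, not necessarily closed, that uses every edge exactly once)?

No

Degrees: 1:3, 2:2, 3:6, 4:1, 5:4, 6:2, 7:2, 8:5, 9:3, 10:4, 11:2, 12:2, 13:4
Odd-degree vertices: 1, 4, 8, 9 (4 total).
An Eulerian trail requires 0 or 2 odd-degree vertices; here there are 4.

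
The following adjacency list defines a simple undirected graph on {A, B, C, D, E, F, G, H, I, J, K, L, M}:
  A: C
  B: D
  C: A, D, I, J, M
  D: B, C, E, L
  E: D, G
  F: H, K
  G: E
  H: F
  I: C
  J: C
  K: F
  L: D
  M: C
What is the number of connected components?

Component: {F, H, K}
Component: {A, B, C, D, E, G, I, J, L, M}

2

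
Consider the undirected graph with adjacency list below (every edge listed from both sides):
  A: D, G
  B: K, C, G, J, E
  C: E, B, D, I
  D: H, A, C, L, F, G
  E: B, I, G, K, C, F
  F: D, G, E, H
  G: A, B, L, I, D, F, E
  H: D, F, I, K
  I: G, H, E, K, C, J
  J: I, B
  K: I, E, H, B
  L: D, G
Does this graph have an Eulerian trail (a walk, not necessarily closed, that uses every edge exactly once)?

Yes

Degrees: A:2, B:5, C:4, D:6, E:6, F:4, G:7, H:4, I:6, J:2, K:4, L:2
Odd-degree vertices: B, G (2 total).
With 2 odd-degree vertices and all edges in one connected piece, an Eulerian trail exists (from B to G).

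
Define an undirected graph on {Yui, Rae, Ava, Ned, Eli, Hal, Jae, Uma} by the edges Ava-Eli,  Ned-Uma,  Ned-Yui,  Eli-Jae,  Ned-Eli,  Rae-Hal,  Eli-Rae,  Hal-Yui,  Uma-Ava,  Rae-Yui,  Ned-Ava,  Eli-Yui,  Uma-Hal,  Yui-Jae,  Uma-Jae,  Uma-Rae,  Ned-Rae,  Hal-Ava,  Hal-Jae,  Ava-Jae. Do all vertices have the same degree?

Degrees: Yui:5, Rae:5, Ava:5, Ned:5, Eli:5, Hal:5, Jae:5, Uma:5
All degrees equal 5; the graph is regular.

Yes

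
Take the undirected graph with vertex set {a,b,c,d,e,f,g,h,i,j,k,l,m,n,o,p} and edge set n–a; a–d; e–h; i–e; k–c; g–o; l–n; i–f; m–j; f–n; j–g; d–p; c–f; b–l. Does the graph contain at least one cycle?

The graph has 16 vertices, 14 edges, and 2 connected components.
A forest on 16 vertices with 2 components has exactly 14 edges, which matches — so no cycle.

No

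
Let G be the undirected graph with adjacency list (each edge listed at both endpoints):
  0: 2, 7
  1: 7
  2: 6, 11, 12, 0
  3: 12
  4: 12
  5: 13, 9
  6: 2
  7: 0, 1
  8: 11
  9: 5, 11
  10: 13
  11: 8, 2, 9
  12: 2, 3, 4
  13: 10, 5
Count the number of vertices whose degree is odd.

Degrees: 0:2, 1:1, 2:4, 3:1, 4:1, 5:2, 6:1, 7:2, 8:1, 9:2, 10:1, 11:3, 12:3, 13:2
Odd-degree vertices: 1, 3, 4, 6, 8, 10, 11, 12.

8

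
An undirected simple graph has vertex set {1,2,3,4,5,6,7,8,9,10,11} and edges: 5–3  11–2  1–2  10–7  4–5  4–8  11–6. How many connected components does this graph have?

4

Component: {9}
Component: {7, 10}
Component: {1, 2, 6, 11}
Component: {3, 4, 5, 8}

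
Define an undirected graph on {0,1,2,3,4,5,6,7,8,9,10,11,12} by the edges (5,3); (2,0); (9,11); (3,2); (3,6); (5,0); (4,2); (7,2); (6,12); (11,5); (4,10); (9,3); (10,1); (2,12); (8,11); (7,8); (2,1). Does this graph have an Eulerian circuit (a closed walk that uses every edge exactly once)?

No

Degrees: 0:2, 1:2, 2:6, 3:4, 4:2, 5:3, 6:2, 7:2, 8:2, 9:2, 10:2, 11:3, 12:2
5, 11 have odd degree; an Eulerian circuit needs every degree to be even, so none exists.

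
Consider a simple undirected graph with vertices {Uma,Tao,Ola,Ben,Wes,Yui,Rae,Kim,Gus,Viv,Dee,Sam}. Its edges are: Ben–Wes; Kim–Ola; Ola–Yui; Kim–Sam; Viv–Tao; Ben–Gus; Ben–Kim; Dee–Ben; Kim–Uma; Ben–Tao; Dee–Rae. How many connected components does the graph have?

Component: {Uma, Tao, Ola, Ben, Wes, Yui, Rae, Kim, Gus, Viv, Dee, Sam}

1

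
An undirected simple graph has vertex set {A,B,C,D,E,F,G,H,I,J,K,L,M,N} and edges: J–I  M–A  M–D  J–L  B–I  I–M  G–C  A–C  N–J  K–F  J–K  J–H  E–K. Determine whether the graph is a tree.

Yes

|V| = 14, |E| = 13.
Connected and |E| = |V| - 1, which characterizes a tree.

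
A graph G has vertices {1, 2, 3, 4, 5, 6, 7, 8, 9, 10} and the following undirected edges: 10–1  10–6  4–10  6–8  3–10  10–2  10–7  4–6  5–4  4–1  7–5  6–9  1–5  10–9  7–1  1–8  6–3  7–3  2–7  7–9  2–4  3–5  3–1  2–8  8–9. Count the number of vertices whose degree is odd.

4

Degrees: 1:6, 2:4, 3:5, 4:5, 5:4, 6:5, 7:6, 8:4, 9:4, 10:7
Odd-degree vertices: 3, 4, 6, 10.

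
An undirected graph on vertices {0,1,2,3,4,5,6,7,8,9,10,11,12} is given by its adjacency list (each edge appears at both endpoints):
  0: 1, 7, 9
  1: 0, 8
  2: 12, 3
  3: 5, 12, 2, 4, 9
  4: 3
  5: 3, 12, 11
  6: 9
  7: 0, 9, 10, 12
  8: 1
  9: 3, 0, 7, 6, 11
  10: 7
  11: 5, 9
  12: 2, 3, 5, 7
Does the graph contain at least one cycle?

Yes

|V| = 13, |E| = 17, number of components = 1.
One cycle is 7-12-2-3-5-11-9-7.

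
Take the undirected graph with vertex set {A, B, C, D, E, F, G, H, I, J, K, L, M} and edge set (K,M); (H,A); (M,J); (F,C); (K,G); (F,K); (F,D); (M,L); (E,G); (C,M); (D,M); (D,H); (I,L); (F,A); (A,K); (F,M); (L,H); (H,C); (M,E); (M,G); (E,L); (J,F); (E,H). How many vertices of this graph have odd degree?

Degrees: A:3, B:0, C:3, D:3, E:4, F:6, G:3, H:5, I:1, J:2, K:4, L:4, M:8
Odd-degree vertices: A, C, D, G, H, I.

6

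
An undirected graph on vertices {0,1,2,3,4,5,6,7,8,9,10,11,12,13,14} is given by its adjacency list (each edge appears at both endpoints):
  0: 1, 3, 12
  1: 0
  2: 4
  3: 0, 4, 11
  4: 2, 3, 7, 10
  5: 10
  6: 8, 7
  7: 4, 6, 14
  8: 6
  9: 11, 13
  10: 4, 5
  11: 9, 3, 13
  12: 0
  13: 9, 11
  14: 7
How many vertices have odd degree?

10

Degrees: 0:3, 1:1, 2:1, 3:3, 4:4, 5:1, 6:2, 7:3, 8:1, 9:2, 10:2, 11:3, 12:1, 13:2, 14:1
Odd-degree vertices: 0, 1, 2, 3, 5, 7, 8, 11, 12, 14.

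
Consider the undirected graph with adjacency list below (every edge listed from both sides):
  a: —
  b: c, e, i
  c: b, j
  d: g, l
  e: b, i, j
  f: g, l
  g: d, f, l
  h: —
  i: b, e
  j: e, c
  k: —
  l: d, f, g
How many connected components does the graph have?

Component: {a}
Component: {h}
Component: {k}
Component: {d, f, g, l}
Component: {b, c, e, i, j}

5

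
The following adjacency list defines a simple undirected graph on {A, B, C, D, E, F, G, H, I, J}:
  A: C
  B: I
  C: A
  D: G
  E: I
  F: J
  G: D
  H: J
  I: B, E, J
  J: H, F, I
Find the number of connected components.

Component: {A, C}
Component: {D, G}
Component: {B, E, F, H, I, J}

3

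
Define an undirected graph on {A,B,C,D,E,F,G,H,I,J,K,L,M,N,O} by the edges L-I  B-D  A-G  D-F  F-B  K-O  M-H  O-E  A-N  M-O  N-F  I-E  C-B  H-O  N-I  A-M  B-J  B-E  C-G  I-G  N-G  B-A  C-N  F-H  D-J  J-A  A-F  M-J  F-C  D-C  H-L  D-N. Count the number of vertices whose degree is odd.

4

Degrees: A:6, B:6, C:5, D:5, E:3, F:6, G:4, H:4, I:4, J:4, K:1, L:2, M:4, N:6, O:4
Odd-degree vertices: C, D, E, K.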